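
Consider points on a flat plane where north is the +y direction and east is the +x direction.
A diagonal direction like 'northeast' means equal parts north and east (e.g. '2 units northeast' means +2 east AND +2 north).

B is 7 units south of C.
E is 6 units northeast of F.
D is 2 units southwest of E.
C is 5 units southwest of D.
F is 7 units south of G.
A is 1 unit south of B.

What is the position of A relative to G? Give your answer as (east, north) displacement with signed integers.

Place G at the origin (east=0, north=0).
  F is 7 units south of G: delta (east=+0, north=-7); F at (east=0, north=-7).
  E is 6 units northeast of F: delta (east=+6, north=+6); E at (east=6, north=-1).
  D is 2 units southwest of E: delta (east=-2, north=-2); D at (east=4, north=-3).
  C is 5 units southwest of D: delta (east=-5, north=-5); C at (east=-1, north=-8).
  B is 7 units south of C: delta (east=+0, north=-7); B at (east=-1, north=-15).
  A is 1 unit south of B: delta (east=+0, north=-1); A at (east=-1, north=-16).
Therefore A relative to G: (east=-1, north=-16).

Answer: A is at (east=-1, north=-16) relative to G.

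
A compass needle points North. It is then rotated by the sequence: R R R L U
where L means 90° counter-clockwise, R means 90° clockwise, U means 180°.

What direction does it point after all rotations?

Answer: Final heading: North

Derivation:
Start: North
  R (right (90° clockwise)) -> East
  R (right (90° clockwise)) -> South
  R (right (90° clockwise)) -> West
  L (left (90° counter-clockwise)) -> South
  U (U-turn (180°)) -> North
Final: North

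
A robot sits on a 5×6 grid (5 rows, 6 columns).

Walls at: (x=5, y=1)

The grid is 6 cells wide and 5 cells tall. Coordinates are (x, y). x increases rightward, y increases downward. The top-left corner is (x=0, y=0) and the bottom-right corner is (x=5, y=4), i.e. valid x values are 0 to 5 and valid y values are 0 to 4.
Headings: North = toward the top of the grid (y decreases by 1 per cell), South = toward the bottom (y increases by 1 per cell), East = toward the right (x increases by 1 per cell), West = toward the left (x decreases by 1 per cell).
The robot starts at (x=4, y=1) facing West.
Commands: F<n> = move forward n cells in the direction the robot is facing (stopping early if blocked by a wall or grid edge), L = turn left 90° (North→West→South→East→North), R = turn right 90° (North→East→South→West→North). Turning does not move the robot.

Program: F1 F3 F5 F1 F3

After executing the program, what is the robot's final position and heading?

Answer: Final position: (x=0, y=1), facing West

Derivation:
Start: (x=4, y=1), facing West
  F1: move forward 1, now at (x=3, y=1)
  F3: move forward 3, now at (x=0, y=1)
  F5: move forward 0/5 (blocked), now at (x=0, y=1)
  F1: move forward 0/1 (blocked), now at (x=0, y=1)
  F3: move forward 0/3 (blocked), now at (x=0, y=1)
Final: (x=0, y=1), facing West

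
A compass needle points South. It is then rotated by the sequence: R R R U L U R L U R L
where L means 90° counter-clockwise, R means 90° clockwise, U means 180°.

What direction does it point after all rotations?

Answer: Final heading: South

Derivation:
Start: South
  R (right (90° clockwise)) -> West
  R (right (90° clockwise)) -> North
  R (right (90° clockwise)) -> East
  U (U-turn (180°)) -> West
  L (left (90° counter-clockwise)) -> South
  U (U-turn (180°)) -> North
  R (right (90° clockwise)) -> East
  L (left (90° counter-clockwise)) -> North
  U (U-turn (180°)) -> South
  R (right (90° clockwise)) -> West
  L (left (90° counter-clockwise)) -> South
Final: South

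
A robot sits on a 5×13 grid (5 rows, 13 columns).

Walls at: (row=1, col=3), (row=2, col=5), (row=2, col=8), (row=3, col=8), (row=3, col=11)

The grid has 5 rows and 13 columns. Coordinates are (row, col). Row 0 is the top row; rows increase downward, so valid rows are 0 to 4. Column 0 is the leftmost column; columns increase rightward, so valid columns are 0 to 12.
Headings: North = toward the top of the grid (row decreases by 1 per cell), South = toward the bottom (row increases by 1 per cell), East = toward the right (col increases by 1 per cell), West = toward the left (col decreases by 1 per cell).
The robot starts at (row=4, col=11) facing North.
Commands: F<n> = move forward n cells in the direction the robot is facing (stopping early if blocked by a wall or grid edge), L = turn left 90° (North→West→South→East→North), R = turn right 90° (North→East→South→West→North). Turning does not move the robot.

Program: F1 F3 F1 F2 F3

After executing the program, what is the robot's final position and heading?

Answer: Final position: (row=4, col=11), facing North

Derivation:
Start: (row=4, col=11), facing North
  F1: move forward 0/1 (blocked), now at (row=4, col=11)
  F3: move forward 0/3 (blocked), now at (row=4, col=11)
  F1: move forward 0/1 (blocked), now at (row=4, col=11)
  F2: move forward 0/2 (blocked), now at (row=4, col=11)
  F3: move forward 0/3 (blocked), now at (row=4, col=11)
Final: (row=4, col=11), facing North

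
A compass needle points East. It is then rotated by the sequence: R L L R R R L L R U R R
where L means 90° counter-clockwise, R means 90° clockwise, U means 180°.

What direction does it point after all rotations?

Answer: Final heading: South

Derivation:
Start: East
  R (right (90° clockwise)) -> South
  L (left (90° counter-clockwise)) -> East
  L (left (90° counter-clockwise)) -> North
  R (right (90° clockwise)) -> East
  R (right (90° clockwise)) -> South
  R (right (90° clockwise)) -> West
  L (left (90° counter-clockwise)) -> South
  L (left (90° counter-clockwise)) -> East
  R (right (90° clockwise)) -> South
  U (U-turn (180°)) -> North
  R (right (90° clockwise)) -> East
  R (right (90° clockwise)) -> South
Final: South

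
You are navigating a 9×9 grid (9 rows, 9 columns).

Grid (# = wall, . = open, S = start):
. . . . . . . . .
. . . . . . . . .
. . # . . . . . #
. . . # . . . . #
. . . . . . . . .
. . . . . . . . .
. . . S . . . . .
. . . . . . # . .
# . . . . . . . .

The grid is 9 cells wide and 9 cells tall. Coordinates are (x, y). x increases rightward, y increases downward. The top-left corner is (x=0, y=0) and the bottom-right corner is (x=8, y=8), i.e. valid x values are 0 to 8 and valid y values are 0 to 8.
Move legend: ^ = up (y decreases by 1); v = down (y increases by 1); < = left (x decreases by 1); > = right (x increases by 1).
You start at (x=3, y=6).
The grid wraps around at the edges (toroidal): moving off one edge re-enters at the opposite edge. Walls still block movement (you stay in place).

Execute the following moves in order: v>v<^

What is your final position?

Start: (x=3, y=6)
  v (down): (x=3, y=6) -> (x=3, y=7)
  > (right): (x=3, y=7) -> (x=4, y=7)
  v (down): (x=4, y=7) -> (x=4, y=8)
  < (left): (x=4, y=8) -> (x=3, y=8)
  ^ (up): (x=3, y=8) -> (x=3, y=7)
Final: (x=3, y=7)

Answer: Final position: (x=3, y=7)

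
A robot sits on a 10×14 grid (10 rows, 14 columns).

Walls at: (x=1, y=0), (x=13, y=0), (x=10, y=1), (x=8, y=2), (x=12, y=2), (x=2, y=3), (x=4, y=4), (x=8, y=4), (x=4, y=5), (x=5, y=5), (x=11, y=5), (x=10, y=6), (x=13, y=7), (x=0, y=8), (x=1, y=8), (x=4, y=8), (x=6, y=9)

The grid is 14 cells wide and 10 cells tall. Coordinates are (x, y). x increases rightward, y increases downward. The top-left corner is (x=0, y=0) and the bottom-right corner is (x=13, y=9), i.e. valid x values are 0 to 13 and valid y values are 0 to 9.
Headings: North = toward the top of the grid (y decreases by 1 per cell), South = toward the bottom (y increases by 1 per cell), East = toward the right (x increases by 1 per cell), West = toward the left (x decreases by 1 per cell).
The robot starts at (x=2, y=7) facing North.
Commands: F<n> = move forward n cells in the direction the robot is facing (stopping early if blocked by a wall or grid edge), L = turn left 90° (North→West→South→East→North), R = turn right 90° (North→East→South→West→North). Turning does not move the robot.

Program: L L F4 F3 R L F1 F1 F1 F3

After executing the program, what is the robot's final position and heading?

Answer: Final position: (x=2, y=9), facing South

Derivation:
Start: (x=2, y=7), facing North
  L: turn left, now facing West
  L: turn left, now facing South
  F4: move forward 2/4 (blocked), now at (x=2, y=9)
  F3: move forward 0/3 (blocked), now at (x=2, y=9)
  R: turn right, now facing West
  L: turn left, now facing South
  [×3]F1: move forward 0/1 (blocked), now at (x=2, y=9)
  F3: move forward 0/3 (blocked), now at (x=2, y=9)
Final: (x=2, y=9), facing South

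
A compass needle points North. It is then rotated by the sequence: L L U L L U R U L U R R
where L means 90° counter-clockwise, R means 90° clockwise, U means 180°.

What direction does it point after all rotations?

Start: North
  L (left (90° counter-clockwise)) -> West
  L (left (90° counter-clockwise)) -> South
  U (U-turn (180°)) -> North
  L (left (90° counter-clockwise)) -> West
  L (left (90° counter-clockwise)) -> South
  U (U-turn (180°)) -> North
  R (right (90° clockwise)) -> East
  U (U-turn (180°)) -> West
  L (left (90° counter-clockwise)) -> South
  U (U-turn (180°)) -> North
  R (right (90° clockwise)) -> East
  R (right (90° clockwise)) -> South
Final: South

Answer: Final heading: South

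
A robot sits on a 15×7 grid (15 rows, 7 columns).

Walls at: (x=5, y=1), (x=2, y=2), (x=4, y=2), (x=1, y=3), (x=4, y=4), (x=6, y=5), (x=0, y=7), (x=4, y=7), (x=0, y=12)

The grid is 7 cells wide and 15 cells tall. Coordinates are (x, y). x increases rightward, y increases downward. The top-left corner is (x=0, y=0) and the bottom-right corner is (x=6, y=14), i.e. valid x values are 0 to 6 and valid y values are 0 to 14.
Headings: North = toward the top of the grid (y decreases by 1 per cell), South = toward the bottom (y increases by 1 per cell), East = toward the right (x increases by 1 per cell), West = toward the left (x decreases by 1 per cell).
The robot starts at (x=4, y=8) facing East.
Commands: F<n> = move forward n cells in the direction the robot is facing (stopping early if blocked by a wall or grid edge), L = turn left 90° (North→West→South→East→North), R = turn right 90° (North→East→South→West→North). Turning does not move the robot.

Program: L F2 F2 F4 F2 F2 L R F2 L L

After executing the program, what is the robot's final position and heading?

Answer: Final position: (x=4, y=8), facing South

Derivation:
Start: (x=4, y=8), facing East
  L: turn left, now facing North
  F2: move forward 0/2 (blocked), now at (x=4, y=8)
  F2: move forward 0/2 (blocked), now at (x=4, y=8)
  F4: move forward 0/4 (blocked), now at (x=4, y=8)
  F2: move forward 0/2 (blocked), now at (x=4, y=8)
  F2: move forward 0/2 (blocked), now at (x=4, y=8)
  L: turn left, now facing West
  R: turn right, now facing North
  F2: move forward 0/2 (blocked), now at (x=4, y=8)
  L: turn left, now facing West
  L: turn left, now facing South
Final: (x=4, y=8), facing South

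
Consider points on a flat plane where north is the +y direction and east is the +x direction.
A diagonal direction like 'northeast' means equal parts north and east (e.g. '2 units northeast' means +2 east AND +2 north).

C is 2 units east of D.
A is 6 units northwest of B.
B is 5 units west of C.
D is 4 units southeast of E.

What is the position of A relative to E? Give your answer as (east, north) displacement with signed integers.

Place E at the origin (east=0, north=0).
  D is 4 units southeast of E: delta (east=+4, north=-4); D at (east=4, north=-4).
  C is 2 units east of D: delta (east=+2, north=+0); C at (east=6, north=-4).
  B is 5 units west of C: delta (east=-5, north=+0); B at (east=1, north=-4).
  A is 6 units northwest of B: delta (east=-6, north=+6); A at (east=-5, north=2).
Therefore A relative to E: (east=-5, north=2).

Answer: A is at (east=-5, north=2) relative to E.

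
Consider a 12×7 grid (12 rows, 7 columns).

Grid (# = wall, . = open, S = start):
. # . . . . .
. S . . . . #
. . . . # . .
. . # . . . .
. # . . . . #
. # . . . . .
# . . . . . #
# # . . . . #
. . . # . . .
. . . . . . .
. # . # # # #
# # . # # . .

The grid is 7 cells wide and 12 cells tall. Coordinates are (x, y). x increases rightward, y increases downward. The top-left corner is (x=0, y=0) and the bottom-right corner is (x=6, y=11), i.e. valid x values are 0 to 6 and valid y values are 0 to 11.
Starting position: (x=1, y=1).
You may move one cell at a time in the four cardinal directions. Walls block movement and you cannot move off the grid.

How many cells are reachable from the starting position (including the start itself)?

BFS flood-fill from (x=1, y=1):
  Distance 0: (x=1, y=1)
  Distance 1: (x=0, y=1), (x=2, y=1), (x=1, y=2)
  Distance 2: (x=0, y=0), (x=2, y=0), (x=3, y=1), (x=0, y=2), (x=2, y=2), (x=1, y=3)
  Distance 3: (x=3, y=0), (x=4, y=1), (x=3, y=2), (x=0, y=3)
  Distance 4: (x=4, y=0), (x=5, y=1), (x=3, y=3), (x=0, y=4)
  Distance 5: (x=5, y=0), (x=5, y=2), (x=4, y=3), (x=3, y=4), (x=0, y=5)
  Distance 6: (x=6, y=0), (x=6, y=2), (x=5, y=3), (x=2, y=4), (x=4, y=4), (x=3, y=5)
  Distance 7: (x=6, y=3), (x=5, y=4), (x=2, y=5), (x=4, y=5), (x=3, y=6)
  Distance 8: (x=5, y=5), (x=2, y=6), (x=4, y=6), (x=3, y=7)
  Distance 9: (x=6, y=5), (x=1, y=6), (x=5, y=6), (x=2, y=7), (x=4, y=7)
  Distance 10: (x=5, y=7), (x=2, y=8), (x=4, y=8)
  Distance 11: (x=1, y=8), (x=5, y=8), (x=2, y=9), (x=4, y=9)
  Distance 12: (x=0, y=8), (x=6, y=8), (x=1, y=9), (x=3, y=9), (x=5, y=9), (x=2, y=10)
  Distance 13: (x=0, y=9), (x=6, y=9), (x=2, y=11)
  Distance 14: (x=0, y=10)
Total reachable: 60 (grid has 62 open cells total)

Answer: Reachable cells: 60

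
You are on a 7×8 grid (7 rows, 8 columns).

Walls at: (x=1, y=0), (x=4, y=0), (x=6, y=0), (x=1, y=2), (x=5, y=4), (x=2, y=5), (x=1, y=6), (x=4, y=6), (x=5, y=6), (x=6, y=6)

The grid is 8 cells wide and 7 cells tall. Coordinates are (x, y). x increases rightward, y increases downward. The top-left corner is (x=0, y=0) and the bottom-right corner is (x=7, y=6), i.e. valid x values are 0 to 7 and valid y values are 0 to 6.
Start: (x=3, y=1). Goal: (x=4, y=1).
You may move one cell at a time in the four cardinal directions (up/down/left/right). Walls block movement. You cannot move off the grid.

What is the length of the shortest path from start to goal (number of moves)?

Answer: Shortest path length: 1

Derivation:
BFS from (x=3, y=1) until reaching (x=4, y=1):
  Distance 0: (x=3, y=1)
  Distance 1: (x=3, y=0), (x=2, y=1), (x=4, y=1), (x=3, y=2)  <- goal reached here
One shortest path (1 moves): (x=3, y=1) -> (x=4, y=1)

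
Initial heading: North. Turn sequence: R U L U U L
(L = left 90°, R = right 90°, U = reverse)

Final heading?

Start: North
  R (right (90° clockwise)) -> East
  U (U-turn (180°)) -> West
  L (left (90° counter-clockwise)) -> South
  U (U-turn (180°)) -> North
  U (U-turn (180°)) -> South
  L (left (90° counter-clockwise)) -> East
Final: East

Answer: Final heading: East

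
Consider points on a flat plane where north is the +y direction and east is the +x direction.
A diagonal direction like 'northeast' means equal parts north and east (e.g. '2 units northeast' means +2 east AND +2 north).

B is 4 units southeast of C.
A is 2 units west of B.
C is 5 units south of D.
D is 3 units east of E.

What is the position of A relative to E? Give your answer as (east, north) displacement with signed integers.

Place E at the origin (east=0, north=0).
  D is 3 units east of E: delta (east=+3, north=+0); D at (east=3, north=0).
  C is 5 units south of D: delta (east=+0, north=-5); C at (east=3, north=-5).
  B is 4 units southeast of C: delta (east=+4, north=-4); B at (east=7, north=-9).
  A is 2 units west of B: delta (east=-2, north=+0); A at (east=5, north=-9).
Therefore A relative to E: (east=5, north=-9).

Answer: A is at (east=5, north=-9) relative to E.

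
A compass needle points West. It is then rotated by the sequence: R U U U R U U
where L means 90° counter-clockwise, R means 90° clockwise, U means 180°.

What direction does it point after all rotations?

Answer: Final heading: West

Derivation:
Start: West
  R (right (90° clockwise)) -> North
  U (U-turn (180°)) -> South
  U (U-turn (180°)) -> North
  U (U-turn (180°)) -> South
  R (right (90° clockwise)) -> West
  U (U-turn (180°)) -> East
  U (U-turn (180°)) -> West
Final: West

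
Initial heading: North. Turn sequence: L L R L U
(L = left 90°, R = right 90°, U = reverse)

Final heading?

Answer: Final heading: North

Derivation:
Start: North
  L (left (90° counter-clockwise)) -> West
  L (left (90° counter-clockwise)) -> South
  R (right (90° clockwise)) -> West
  L (left (90° counter-clockwise)) -> South
  U (U-turn (180°)) -> North
Final: North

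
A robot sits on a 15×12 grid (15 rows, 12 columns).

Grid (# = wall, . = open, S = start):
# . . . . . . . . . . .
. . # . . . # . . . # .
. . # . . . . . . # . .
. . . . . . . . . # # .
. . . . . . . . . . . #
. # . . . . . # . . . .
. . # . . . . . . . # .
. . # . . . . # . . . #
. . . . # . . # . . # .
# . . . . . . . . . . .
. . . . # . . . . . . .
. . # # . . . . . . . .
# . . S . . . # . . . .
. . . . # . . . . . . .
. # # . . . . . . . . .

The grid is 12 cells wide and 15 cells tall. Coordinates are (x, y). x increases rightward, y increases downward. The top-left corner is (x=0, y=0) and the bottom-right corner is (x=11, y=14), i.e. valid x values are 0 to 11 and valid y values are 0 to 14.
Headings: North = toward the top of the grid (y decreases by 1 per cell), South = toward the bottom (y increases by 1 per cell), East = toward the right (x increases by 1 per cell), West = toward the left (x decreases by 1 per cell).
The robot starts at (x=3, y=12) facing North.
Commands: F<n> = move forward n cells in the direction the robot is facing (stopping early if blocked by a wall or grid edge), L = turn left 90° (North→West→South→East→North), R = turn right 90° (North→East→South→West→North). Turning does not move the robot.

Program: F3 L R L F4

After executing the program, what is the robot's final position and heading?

Answer: Final position: (x=1, y=12), facing West

Derivation:
Start: (x=3, y=12), facing North
  F3: move forward 0/3 (blocked), now at (x=3, y=12)
  L: turn left, now facing West
  R: turn right, now facing North
  L: turn left, now facing West
  F4: move forward 2/4 (blocked), now at (x=1, y=12)
Final: (x=1, y=12), facing West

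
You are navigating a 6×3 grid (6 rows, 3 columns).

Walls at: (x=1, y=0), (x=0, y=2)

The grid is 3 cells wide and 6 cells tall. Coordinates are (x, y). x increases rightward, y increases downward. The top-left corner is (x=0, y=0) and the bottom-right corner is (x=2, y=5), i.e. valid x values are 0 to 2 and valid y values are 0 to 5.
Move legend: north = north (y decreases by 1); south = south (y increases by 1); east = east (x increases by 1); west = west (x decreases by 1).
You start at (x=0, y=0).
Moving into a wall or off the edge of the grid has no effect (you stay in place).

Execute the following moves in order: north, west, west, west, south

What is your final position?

Start: (x=0, y=0)
  north (north): blocked, stay at (x=0, y=0)
  [×3]west (west): blocked, stay at (x=0, y=0)
  south (south): (x=0, y=0) -> (x=0, y=1)
Final: (x=0, y=1)

Answer: Final position: (x=0, y=1)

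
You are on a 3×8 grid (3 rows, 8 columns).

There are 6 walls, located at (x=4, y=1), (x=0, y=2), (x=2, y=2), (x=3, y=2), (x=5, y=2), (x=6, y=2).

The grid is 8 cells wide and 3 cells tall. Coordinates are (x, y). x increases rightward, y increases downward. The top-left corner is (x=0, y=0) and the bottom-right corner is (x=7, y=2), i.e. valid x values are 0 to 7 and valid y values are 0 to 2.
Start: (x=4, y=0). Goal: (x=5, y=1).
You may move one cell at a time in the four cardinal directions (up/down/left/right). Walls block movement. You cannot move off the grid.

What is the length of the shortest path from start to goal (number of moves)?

Answer: Shortest path length: 2

Derivation:
BFS from (x=4, y=0) until reaching (x=5, y=1):
  Distance 0: (x=4, y=0)
  Distance 1: (x=3, y=0), (x=5, y=0)
  Distance 2: (x=2, y=0), (x=6, y=0), (x=3, y=1), (x=5, y=1)  <- goal reached here
One shortest path (2 moves): (x=4, y=0) -> (x=5, y=0) -> (x=5, y=1)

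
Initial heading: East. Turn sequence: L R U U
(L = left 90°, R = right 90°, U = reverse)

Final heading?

Start: East
  L (left (90° counter-clockwise)) -> North
  R (right (90° clockwise)) -> East
  U (U-turn (180°)) -> West
  U (U-turn (180°)) -> East
Final: East

Answer: Final heading: East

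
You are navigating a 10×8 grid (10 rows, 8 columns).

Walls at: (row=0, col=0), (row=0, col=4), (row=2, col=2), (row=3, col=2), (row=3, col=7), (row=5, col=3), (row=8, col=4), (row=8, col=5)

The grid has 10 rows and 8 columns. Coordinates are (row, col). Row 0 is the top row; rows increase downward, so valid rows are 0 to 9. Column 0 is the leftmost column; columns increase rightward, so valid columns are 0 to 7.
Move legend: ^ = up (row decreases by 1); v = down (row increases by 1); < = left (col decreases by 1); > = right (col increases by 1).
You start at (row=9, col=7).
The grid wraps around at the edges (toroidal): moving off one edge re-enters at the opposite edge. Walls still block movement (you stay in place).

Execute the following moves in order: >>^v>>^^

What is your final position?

Start: (row=9, col=7)
  > (right): (row=9, col=7) -> (row=9, col=0)
  > (right): (row=9, col=0) -> (row=9, col=1)
  ^ (up): (row=9, col=1) -> (row=8, col=1)
  v (down): (row=8, col=1) -> (row=9, col=1)
  > (right): (row=9, col=1) -> (row=9, col=2)
  > (right): (row=9, col=2) -> (row=9, col=3)
  ^ (up): (row=9, col=3) -> (row=8, col=3)
  ^ (up): (row=8, col=3) -> (row=7, col=3)
Final: (row=7, col=3)

Answer: Final position: (row=7, col=3)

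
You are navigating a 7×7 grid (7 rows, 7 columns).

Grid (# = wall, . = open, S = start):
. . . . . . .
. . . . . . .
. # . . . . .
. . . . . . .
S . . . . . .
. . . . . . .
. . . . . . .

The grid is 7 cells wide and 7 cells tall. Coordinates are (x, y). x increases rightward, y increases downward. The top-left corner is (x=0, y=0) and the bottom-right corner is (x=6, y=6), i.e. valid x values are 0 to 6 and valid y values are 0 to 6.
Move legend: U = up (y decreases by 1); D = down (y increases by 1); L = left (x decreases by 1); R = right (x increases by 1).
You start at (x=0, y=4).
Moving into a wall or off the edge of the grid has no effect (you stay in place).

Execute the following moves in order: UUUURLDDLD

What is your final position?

Answer: Final position: (x=0, y=3)

Derivation:
Start: (x=0, y=4)
  U (up): (x=0, y=4) -> (x=0, y=3)
  U (up): (x=0, y=3) -> (x=0, y=2)
  U (up): (x=0, y=2) -> (x=0, y=1)
  U (up): (x=0, y=1) -> (x=0, y=0)
  R (right): (x=0, y=0) -> (x=1, y=0)
  L (left): (x=1, y=0) -> (x=0, y=0)
  D (down): (x=0, y=0) -> (x=0, y=1)
  D (down): (x=0, y=1) -> (x=0, y=2)
  L (left): blocked, stay at (x=0, y=2)
  D (down): (x=0, y=2) -> (x=0, y=3)
Final: (x=0, y=3)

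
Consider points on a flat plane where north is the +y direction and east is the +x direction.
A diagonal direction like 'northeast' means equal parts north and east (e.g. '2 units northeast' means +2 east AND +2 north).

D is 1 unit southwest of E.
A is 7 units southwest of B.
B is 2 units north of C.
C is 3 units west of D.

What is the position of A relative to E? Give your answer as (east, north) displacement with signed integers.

Answer: A is at (east=-11, north=-6) relative to E.

Derivation:
Place E at the origin (east=0, north=0).
  D is 1 unit southwest of E: delta (east=-1, north=-1); D at (east=-1, north=-1).
  C is 3 units west of D: delta (east=-3, north=+0); C at (east=-4, north=-1).
  B is 2 units north of C: delta (east=+0, north=+2); B at (east=-4, north=1).
  A is 7 units southwest of B: delta (east=-7, north=-7); A at (east=-11, north=-6).
Therefore A relative to E: (east=-11, north=-6).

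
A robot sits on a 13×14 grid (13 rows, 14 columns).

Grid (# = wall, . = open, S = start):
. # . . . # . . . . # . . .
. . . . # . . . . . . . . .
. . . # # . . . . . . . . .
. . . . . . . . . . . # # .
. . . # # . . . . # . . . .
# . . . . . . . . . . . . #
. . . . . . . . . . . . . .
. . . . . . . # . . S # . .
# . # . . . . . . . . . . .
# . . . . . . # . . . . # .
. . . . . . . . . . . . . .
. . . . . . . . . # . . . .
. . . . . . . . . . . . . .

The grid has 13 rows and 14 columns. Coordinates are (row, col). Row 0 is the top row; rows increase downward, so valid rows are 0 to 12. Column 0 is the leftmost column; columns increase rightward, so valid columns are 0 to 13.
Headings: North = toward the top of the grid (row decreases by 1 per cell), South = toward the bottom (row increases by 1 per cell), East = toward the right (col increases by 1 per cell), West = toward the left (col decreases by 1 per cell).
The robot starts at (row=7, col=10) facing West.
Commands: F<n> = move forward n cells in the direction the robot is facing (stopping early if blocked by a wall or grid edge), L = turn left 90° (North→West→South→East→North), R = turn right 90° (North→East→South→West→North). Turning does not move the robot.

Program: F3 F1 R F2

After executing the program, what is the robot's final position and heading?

Answer: Final position: (row=5, col=8), facing North

Derivation:
Start: (row=7, col=10), facing West
  F3: move forward 2/3 (blocked), now at (row=7, col=8)
  F1: move forward 0/1 (blocked), now at (row=7, col=8)
  R: turn right, now facing North
  F2: move forward 2, now at (row=5, col=8)
Final: (row=5, col=8), facing North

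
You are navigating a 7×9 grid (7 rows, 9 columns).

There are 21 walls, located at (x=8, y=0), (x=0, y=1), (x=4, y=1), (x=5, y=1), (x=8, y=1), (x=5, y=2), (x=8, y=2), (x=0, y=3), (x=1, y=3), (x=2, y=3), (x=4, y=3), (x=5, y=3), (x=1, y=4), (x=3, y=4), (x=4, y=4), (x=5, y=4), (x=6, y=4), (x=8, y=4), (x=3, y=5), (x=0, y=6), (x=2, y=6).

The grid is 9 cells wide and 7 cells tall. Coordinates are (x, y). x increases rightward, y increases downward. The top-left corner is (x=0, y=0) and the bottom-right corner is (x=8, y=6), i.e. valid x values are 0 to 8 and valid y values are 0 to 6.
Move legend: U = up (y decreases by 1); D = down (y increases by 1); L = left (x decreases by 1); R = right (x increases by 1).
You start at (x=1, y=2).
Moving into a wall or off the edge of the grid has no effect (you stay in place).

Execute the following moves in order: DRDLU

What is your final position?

Start: (x=1, y=2)
  D (down): blocked, stay at (x=1, y=2)
  R (right): (x=1, y=2) -> (x=2, y=2)
  D (down): blocked, stay at (x=2, y=2)
  L (left): (x=2, y=2) -> (x=1, y=2)
  U (up): (x=1, y=2) -> (x=1, y=1)
Final: (x=1, y=1)

Answer: Final position: (x=1, y=1)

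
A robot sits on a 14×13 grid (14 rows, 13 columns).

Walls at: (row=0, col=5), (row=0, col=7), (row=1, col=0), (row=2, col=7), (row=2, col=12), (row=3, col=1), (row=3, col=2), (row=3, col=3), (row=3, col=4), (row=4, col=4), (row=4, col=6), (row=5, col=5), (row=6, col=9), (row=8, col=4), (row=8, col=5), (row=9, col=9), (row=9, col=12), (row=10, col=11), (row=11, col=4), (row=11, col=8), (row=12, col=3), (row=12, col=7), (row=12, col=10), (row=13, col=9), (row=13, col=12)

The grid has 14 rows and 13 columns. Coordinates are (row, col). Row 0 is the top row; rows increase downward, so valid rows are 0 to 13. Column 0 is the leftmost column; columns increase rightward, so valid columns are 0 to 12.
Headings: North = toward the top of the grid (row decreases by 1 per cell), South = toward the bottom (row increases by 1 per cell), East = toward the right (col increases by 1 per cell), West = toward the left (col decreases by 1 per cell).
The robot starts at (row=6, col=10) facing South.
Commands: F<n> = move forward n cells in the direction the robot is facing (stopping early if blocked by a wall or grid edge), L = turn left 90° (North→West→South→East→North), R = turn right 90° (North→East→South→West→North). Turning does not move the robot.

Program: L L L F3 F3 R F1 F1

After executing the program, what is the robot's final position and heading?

Start: (row=6, col=10), facing South
  L: turn left, now facing East
  L: turn left, now facing North
  L: turn left, now facing West
  F3: move forward 0/3 (blocked), now at (row=6, col=10)
  F3: move forward 0/3 (blocked), now at (row=6, col=10)
  R: turn right, now facing North
  F1: move forward 1, now at (row=5, col=10)
  F1: move forward 1, now at (row=4, col=10)
Final: (row=4, col=10), facing North

Answer: Final position: (row=4, col=10), facing North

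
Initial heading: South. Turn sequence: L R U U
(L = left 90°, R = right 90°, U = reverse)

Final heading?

Start: South
  L (left (90° counter-clockwise)) -> East
  R (right (90° clockwise)) -> South
  U (U-turn (180°)) -> North
  U (U-turn (180°)) -> South
Final: South

Answer: Final heading: South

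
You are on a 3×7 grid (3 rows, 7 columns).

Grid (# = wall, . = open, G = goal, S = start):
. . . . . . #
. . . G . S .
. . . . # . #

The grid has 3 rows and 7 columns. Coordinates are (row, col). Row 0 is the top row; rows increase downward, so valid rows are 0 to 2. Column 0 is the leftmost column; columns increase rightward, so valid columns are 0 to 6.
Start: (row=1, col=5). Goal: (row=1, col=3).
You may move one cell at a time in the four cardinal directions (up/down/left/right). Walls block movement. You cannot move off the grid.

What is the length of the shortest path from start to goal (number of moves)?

BFS from (row=1, col=5) until reaching (row=1, col=3):
  Distance 0: (row=1, col=5)
  Distance 1: (row=0, col=5), (row=1, col=4), (row=1, col=6), (row=2, col=5)
  Distance 2: (row=0, col=4), (row=1, col=3)  <- goal reached here
One shortest path (2 moves): (row=1, col=5) -> (row=1, col=4) -> (row=1, col=3)

Answer: Shortest path length: 2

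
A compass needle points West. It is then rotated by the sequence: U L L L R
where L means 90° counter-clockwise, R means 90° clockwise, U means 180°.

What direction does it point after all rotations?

Start: West
  U (U-turn (180°)) -> East
  L (left (90° counter-clockwise)) -> North
  L (left (90° counter-clockwise)) -> West
  L (left (90° counter-clockwise)) -> South
  R (right (90° clockwise)) -> West
Final: West

Answer: Final heading: West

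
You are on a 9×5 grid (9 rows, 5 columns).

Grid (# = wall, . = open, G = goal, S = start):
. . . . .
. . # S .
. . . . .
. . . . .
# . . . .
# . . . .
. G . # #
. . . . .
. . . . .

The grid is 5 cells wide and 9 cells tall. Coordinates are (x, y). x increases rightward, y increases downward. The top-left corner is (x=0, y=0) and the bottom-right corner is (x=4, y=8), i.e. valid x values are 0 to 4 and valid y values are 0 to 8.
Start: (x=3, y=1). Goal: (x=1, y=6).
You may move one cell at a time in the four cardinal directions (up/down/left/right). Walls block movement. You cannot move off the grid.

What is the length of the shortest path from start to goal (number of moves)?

Answer: Shortest path length: 7

Derivation:
BFS from (x=3, y=1) until reaching (x=1, y=6):
  Distance 0: (x=3, y=1)
  Distance 1: (x=3, y=0), (x=4, y=1), (x=3, y=2)
  Distance 2: (x=2, y=0), (x=4, y=0), (x=2, y=2), (x=4, y=2), (x=3, y=3)
  Distance 3: (x=1, y=0), (x=1, y=2), (x=2, y=3), (x=4, y=3), (x=3, y=4)
  Distance 4: (x=0, y=0), (x=1, y=1), (x=0, y=2), (x=1, y=3), (x=2, y=4), (x=4, y=4), (x=3, y=5)
  Distance 5: (x=0, y=1), (x=0, y=3), (x=1, y=4), (x=2, y=5), (x=4, y=5)
  Distance 6: (x=1, y=5), (x=2, y=6)
  Distance 7: (x=1, y=6), (x=2, y=7)  <- goal reached here
One shortest path (7 moves): (x=3, y=1) -> (x=3, y=2) -> (x=2, y=2) -> (x=1, y=2) -> (x=1, y=3) -> (x=1, y=4) -> (x=1, y=5) -> (x=1, y=6)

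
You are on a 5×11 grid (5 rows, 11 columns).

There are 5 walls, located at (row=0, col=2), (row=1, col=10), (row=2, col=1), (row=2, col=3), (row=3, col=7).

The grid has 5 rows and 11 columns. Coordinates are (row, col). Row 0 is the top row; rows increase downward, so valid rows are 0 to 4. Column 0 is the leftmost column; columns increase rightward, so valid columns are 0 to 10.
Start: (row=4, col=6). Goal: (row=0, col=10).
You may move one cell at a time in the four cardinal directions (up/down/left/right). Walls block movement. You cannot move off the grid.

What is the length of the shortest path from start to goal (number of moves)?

Answer: Shortest path length: 8

Derivation:
BFS from (row=4, col=6) until reaching (row=0, col=10):
  Distance 0: (row=4, col=6)
  Distance 1: (row=3, col=6), (row=4, col=5), (row=4, col=7)
  Distance 2: (row=2, col=6), (row=3, col=5), (row=4, col=4), (row=4, col=8)
  Distance 3: (row=1, col=6), (row=2, col=5), (row=2, col=7), (row=3, col=4), (row=3, col=8), (row=4, col=3), (row=4, col=9)
  Distance 4: (row=0, col=6), (row=1, col=5), (row=1, col=7), (row=2, col=4), (row=2, col=8), (row=3, col=3), (row=3, col=9), (row=4, col=2), (row=4, col=10)
  Distance 5: (row=0, col=5), (row=0, col=7), (row=1, col=4), (row=1, col=8), (row=2, col=9), (row=3, col=2), (row=3, col=10), (row=4, col=1)
  Distance 6: (row=0, col=4), (row=0, col=8), (row=1, col=3), (row=1, col=9), (row=2, col=2), (row=2, col=10), (row=3, col=1), (row=4, col=0)
  Distance 7: (row=0, col=3), (row=0, col=9), (row=1, col=2), (row=3, col=0)
  Distance 8: (row=0, col=10), (row=1, col=1), (row=2, col=0)  <- goal reached here
One shortest path (8 moves): (row=4, col=6) -> (row=4, col=7) -> (row=4, col=8) -> (row=4, col=9) -> (row=3, col=9) -> (row=2, col=9) -> (row=1, col=9) -> (row=0, col=9) -> (row=0, col=10)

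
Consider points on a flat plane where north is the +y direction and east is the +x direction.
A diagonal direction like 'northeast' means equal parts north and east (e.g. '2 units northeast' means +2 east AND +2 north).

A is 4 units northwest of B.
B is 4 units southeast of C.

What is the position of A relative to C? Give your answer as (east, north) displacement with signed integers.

Answer: A is at (east=0, north=0) relative to C.

Derivation:
Place C at the origin (east=0, north=0).
  B is 4 units southeast of C: delta (east=+4, north=-4); B at (east=4, north=-4).
  A is 4 units northwest of B: delta (east=-4, north=+4); A at (east=0, north=0).
Therefore A relative to C: (east=0, north=0).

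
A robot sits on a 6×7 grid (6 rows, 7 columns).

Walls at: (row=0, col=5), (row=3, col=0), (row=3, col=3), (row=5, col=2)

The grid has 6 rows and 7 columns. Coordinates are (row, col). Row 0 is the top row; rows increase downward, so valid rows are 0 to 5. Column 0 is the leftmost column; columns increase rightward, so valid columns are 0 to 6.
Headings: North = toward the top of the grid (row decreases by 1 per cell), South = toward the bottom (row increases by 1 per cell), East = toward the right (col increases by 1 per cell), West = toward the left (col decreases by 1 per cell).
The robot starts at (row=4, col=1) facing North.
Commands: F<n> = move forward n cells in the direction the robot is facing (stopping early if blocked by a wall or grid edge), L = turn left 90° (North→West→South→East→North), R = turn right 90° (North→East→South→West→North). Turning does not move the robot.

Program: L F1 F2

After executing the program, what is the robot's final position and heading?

Answer: Final position: (row=4, col=0), facing West

Derivation:
Start: (row=4, col=1), facing North
  L: turn left, now facing West
  F1: move forward 1, now at (row=4, col=0)
  F2: move forward 0/2 (blocked), now at (row=4, col=0)
Final: (row=4, col=0), facing West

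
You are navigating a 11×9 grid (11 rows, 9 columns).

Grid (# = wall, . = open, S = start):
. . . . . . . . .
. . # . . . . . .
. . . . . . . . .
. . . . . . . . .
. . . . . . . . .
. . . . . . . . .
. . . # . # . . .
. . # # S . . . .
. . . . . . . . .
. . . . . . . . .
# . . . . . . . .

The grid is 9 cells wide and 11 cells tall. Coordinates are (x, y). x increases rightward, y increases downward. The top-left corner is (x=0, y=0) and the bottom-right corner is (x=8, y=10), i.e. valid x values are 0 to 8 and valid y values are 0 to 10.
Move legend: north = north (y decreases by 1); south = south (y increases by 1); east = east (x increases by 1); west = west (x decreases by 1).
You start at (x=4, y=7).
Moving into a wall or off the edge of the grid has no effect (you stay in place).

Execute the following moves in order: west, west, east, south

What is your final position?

Start: (x=4, y=7)
  west (west): blocked, stay at (x=4, y=7)
  west (west): blocked, stay at (x=4, y=7)
  east (east): (x=4, y=7) -> (x=5, y=7)
  south (south): (x=5, y=7) -> (x=5, y=8)
Final: (x=5, y=8)

Answer: Final position: (x=5, y=8)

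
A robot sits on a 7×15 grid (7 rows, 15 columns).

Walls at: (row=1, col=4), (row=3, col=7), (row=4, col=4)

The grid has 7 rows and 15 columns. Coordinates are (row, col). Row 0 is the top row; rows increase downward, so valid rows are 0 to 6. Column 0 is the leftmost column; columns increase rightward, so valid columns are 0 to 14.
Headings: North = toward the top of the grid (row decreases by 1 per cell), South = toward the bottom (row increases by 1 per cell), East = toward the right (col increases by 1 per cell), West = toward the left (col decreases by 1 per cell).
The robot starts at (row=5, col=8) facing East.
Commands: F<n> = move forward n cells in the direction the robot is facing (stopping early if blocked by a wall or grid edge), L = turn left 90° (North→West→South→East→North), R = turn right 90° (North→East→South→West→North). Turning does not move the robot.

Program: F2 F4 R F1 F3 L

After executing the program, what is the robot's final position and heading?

Start: (row=5, col=8), facing East
  F2: move forward 2, now at (row=5, col=10)
  F4: move forward 4, now at (row=5, col=14)
  R: turn right, now facing South
  F1: move forward 1, now at (row=6, col=14)
  F3: move forward 0/3 (blocked), now at (row=6, col=14)
  L: turn left, now facing East
Final: (row=6, col=14), facing East

Answer: Final position: (row=6, col=14), facing East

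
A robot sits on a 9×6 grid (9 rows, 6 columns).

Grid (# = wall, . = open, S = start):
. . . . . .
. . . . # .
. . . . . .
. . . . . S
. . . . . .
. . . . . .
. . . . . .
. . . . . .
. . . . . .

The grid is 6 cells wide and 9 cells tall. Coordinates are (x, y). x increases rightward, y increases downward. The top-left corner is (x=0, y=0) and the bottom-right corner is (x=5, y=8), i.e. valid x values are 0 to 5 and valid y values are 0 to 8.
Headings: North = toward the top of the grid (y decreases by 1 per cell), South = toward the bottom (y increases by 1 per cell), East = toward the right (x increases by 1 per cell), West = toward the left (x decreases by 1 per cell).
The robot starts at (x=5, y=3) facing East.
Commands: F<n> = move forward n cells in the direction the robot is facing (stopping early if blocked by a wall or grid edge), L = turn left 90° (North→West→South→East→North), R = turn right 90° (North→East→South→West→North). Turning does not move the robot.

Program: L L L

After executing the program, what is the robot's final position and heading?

Answer: Final position: (x=5, y=3), facing South

Derivation:
Start: (x=5, y=3), facing East
  L: turn left, now facing North
  L: turn left, now facing West
  L: turn left, now facing South
Final: (x=5, y=3), facing South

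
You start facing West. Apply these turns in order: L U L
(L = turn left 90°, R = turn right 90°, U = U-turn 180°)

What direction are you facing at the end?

Answer: Final heading: West

Derivation:
Start: West
  L (left (90° counter-clockwise)) -> South
  U (U-turn (180°)) -> North
  L (left (90° counter-clockwise)) -> West
Final: West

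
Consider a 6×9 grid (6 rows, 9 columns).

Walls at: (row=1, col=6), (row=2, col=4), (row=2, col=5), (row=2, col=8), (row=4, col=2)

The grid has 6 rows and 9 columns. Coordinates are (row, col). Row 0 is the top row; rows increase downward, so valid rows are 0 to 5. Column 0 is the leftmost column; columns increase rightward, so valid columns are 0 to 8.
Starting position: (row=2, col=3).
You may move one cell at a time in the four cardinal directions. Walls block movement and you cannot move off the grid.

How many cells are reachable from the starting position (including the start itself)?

Answer: Reachable cells: 49

Derivation:
BFS flood-fill from (row=2, col=3):
  Distance 0: (row=2, col=3)
  Distance 1: (row=1, col=3), (row=2, col=2), (row=3, col=3)
  Distance 2: (row=0, col=3), (row=1, col=2), (row=1, col=4), (row=2, col=1), (row=3, col=2), (row=3, col=4), (row=4, col=3)
  Distance 3: (row=0, col=2), (row=0, col=4), (row=1, col=1), (row=1, col=5), (row=2, col=0), (row=3, col=1), (row=3, col=5), (row=4, col=4), (row=5, col=3)
  Distance 4: (row=0, col=1), (row=0, col=5), (row=1, col=0), (row=3, col=0), (row=3, col=6), (row=4, col=1), (row=4, col=5), (row=5, col=2), (row=5, col=4)
  Distance 5: (row=0, col=0), (row=0, col=6), (row=2, col=6), (row=3, col=7), (row=4, col=0), (row=4, col=6), (row=5, col=1), (row=5, col=5)
  Distance 6: (row=0, col=7), (row=2, col=7), (row=3, col=8), (row=4, col=7), (row=5, col=0), (row=5, col=6)
  Distance 7: (row=0, col=8), (row=1, col=7), (row=4, col=8), (row=5, col=7)
  Distance 8: (row=1, col=8), (row=5, col=8)
Total reachable: 49 (grid has 49 open cells total)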